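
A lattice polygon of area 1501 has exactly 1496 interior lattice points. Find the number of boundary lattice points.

12

Pick's theorem gives A = I + B/2 − 1, so B = 2(A − I + 1) = 2(1501 − 1496 + 1) = 12.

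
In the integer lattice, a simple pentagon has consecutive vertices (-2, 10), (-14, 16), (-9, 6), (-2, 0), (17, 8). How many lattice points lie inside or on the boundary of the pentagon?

By the shoelace formula, twice the signed area is |((-2)·16 − (-14)·10) + ((-14)·6 − (-9)·16) + ((-9)·0 − (-2)·6) + ((-2)·8 − 17·0) + (17·10 − (-2)·8)| = 350, so the area is 175.
The number of boundary lattice points is Σ gcd(|Δx|,|Δy|) = gcd(12,6) + gcd(5,10) + gcd(7,6) + gcd(19,8) + gcd(19,2) = 6+5+1+1+1 = 14.
Pick's theorem gives I = A − B/2 + 1 = 175 − 14/2 + 1 = 169, so the closed region contains I + B = 169 + 14 = 183 lattice points.

183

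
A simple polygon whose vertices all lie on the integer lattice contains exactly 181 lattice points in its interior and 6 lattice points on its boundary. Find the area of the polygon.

Pick's theorem states A = I + B/2 − 1, so A = 181 + 6/2 − 1 = 183.

183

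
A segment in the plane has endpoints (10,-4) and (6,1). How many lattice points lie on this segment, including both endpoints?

2

The number of lattice points on a segment between lattice points is gcd(|Δx|,|Δy|) + 1 = gcd(4,5) + 1 = 1 + 1 = 2.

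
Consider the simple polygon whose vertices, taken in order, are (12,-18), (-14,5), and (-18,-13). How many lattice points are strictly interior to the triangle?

277

By the shoelace formula, twice the signed area is |[12·5 − (-14)·(-18)] + [(-14)·(-13) − (-18)·5] + [(-18)·(-18) − 12·(-13)]| = 560, so the area is 280.
Along each edge there are gcd(|Δx|,|Δy|)+1 lattice points, so counting each shared vertex once the boundary has gcd(26,23) + gcd(4,18) + gcd(30,5) = 1+2+5 = 8.
By Pick's theorem A = I + B/2 − 1, so I = 280 − 8/2 + 1 = 277.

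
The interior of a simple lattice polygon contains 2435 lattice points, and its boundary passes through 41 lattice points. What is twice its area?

4909

Pick's theorem states A = I + B/2 − 1, so A = 2435 + 41/2 − 1 = 4909/2.
Hence 2A = 4909.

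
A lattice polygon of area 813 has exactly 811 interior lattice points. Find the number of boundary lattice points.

Pick's theorem gives A = I + B/2 − 1, so B = 2(A − I + 1) = 2(813 − 811 + 1) = 6.

6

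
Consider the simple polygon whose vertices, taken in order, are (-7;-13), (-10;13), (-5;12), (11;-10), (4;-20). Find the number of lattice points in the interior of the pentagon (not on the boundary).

By the shoelace formula, twice the signed area is |[(-7)·13 − (-10)·(-13)] + [(-10)·12 − (-5)·13] + [(-5)·(-10) − 11·12] + [11·(-20) − 4·(-10)] + [4·(-13) − (-7)·(-20)]| = 730, so the area is 365.
The number of boundary lattice points is Σ gcd(|Δx|,|Δy|) = gcd(3,26) + gcd(5,1) + gcd(16,22) + gcd(7,10) + gcd(11,7) = 1+1+2+1+1 = 6.
By Pick's theorem A = I + B/2 − 1, so I = 365 − 6/2 + 1 = 363.

363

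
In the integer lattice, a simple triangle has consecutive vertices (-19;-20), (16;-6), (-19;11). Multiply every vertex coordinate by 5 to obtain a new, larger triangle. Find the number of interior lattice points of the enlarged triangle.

13466

The shoelace formula gives twice the area as |((-19)·(-6) − 16·(-20)) + (16·11 − (-19)·(-6)) + ((-19)·(-20) − (-19)·11)| = 1085, so the area is 1085/2.
The number of boundary lattice points is Σ gcd(|Δx|,|Δy|) = gcd(35,14) + gcd(35,17) + gcd(0,31) = 7+1+31 = 39.
Scaling by 5 multiplies the area by 5² = 25 (so the new area is 27125/2) and multiplies the boundary lattice-point count by 5, giving 195.
By Pick's theorem, the interior count of the dilated polygon is 27125/2 − 195/2 + 1 = 13466.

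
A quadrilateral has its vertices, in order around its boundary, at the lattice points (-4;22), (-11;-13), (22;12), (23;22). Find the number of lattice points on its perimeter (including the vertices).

Summing gcd(|Δx|,|Δy|) over the edges gives the boundary count: gcd(7,35) + gcd(33,25) + gcd(1,10) + gcd(27,0) = 7+1+1+27 = 36.

36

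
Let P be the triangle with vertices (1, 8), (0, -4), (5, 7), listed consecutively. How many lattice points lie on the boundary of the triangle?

3

The number of boundary lattice points is Σ gcd(|Δx|,|Δy|) = gcd(1,12) + gcd(5,11) + gcd(4,1) = 1+1+1 = 3.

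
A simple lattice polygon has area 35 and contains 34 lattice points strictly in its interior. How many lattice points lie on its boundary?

4

Pick's theorem gives A = I + B/2 − 1, so B = 2(A − I + 1) = 2(35 − 34 + 1) = 4.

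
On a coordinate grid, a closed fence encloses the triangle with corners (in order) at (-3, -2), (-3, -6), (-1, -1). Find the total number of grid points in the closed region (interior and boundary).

The shoelace formula gives twice the area as |[(-3)·(-6) − (-3)·(-2)] + [(-3)·(-1) − (-1)·(-6)] + [(-1)·(-2) − (-3)·(-1)]| = 8, so the area is 4.
The number of boundary lattice points is Σ gcd(|Δx|,|Δy|) = gcd(0,4) + gcd(2,5) + gcd(2,1) = 4+1+1 = 6.
Pick's theorem gives I = A − B/2 + 1 = 4 − 6/2 + 1 = 2, so the closed region contains I + B = 2 + 6 = 8 lattice points.

8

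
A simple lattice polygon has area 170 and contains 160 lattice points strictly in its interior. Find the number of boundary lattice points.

Pick's theorem gives A = I + B/2 − 1, so B = 2(A − I + 1) = 2(170 − 160 + 1) = 22.

22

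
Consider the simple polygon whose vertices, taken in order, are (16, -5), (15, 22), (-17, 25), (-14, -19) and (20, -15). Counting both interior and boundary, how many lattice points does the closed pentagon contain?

1294

The shoelace formula gives twice the area as |[16·22 − 15·(-5)] + [15·25 − (-17)·22] + [(-17)·(-19) − (-14)·25] + [(-14)·(-15) − 20·(-19)] + [20·(-5) − 16·(-15)]| = 2579, so the area is 1289.5.
Summing gcd(|Δx|,|Δy|) over the edges gives the boundary count: gcd(1,27) + gcd(32,3) + gcd(3,44) + gcd(34,4) + gcd(4,10) = 1+1+1+2+2 = 7.
Pick's theorem gives I = A − B/2 + 1 = 1289.5 − 7/2 + 1 = 1287, so the closed region contains I + B = 1287 + 7 = 1294 lattice points.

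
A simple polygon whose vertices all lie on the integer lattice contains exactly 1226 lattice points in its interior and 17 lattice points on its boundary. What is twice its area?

2467

Pick's theorem states A = I + B/2 − 1, so A = 1226 + 17/2 − 1 = 2467/2.
Hence 2A = 2467.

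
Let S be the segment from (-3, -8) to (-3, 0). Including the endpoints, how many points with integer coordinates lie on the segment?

9

The number of lattice points on a segment between lattice points is gcd(|Δx|,|Δy|) + 1 = gcd(0,8) + 1 = 8 + 1 = 9.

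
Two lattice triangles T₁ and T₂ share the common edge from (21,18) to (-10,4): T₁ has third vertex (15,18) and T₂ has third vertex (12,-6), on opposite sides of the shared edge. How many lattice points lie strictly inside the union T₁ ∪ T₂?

The union is the simple quadrilateral with vertices (21,18), (15,18), (-10,4), (12,-6) in order.
The shoelace formula gives twice the area as |(21·18 − 15·18) + (15·4 − (-10)·18) + ((-10)·(-6) − 12·4) + (12·18 − 21·(-6))| = 702, so the area is 351.
Along each edge there are gcd(|Δx|,|Δy|)+1 lattice points, so counting each shared vertex once the boundary has gcd(6,0) + gcd(25,14) + gcd(22,10) + gcd(9,24) = 6+1+2+3 = 12.
By Pick's theorem I = A − B/2 + 1 = 351 − 12/2 + 1 = 346.

346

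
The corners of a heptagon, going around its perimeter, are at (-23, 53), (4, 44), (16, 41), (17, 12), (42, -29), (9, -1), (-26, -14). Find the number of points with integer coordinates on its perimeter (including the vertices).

The number of boundary lattice points is Σ gcd(|Δx|,|Δy|) = gcd(27,9) + gcd(12,3) + gcd(1,29) + gcd(25,41) + gcd(33,28) + gcd(35,13) + gcd(3,67) = 9+3+1+1+1+1+1 = 17.

17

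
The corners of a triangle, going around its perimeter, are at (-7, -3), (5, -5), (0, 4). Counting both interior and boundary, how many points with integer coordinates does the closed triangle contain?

55

Using the shoelace formula, 2A = |[(-7)·(-5) − 5·(-3)] + [5·4 − 0·(-5)] + [0·(-3) − (-7)·4]| = 98, so the area is 49.
The number of boundary lattice points is Σ gcd(|Δx|,|Δy|) = gcd(12,2) + gcd(5,9) + gcd(7,7) = 2+1+7 = 10.
Pick's theorem gives I = A − B/2 + 1 = 49 − 10/2 + 1 = 45, so the closed region contains I + B = 45 + 10 = 55 lattice points.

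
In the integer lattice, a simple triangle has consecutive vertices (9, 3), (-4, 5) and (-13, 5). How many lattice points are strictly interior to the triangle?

4

The shoelace formula gives twice the area as |(9·5 − (-4)·3) + ((-4)·5 − (-13)·5) + ((-13)·3 − 9·5)| = 18, so the area is 9.
Summing gcd(|Δx|,|Δy|) over the edges gives the boundary count: gcd(13,2) + gcd(9,0) + gcd(22,2) = 1+9+2 = 12.
By Pick's theorem A = I + B/2 − 1, so I = 9 − 12/2 + 1 = 4.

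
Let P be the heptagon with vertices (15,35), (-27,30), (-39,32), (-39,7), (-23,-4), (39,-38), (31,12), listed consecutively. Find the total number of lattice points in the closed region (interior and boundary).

The shoelace formula gives twice the area as |(15·30 − (-27)·35) + ((-27)·32 − (-39)·30) + ((-39)·7 − (-39)·32) + ((-39)·(-4) − (-23)·7) + ((-23)·(-38) − 39·(-4)) + (39·12 − 31·(-38)) + (31·35 − 15·12)| = 6574, so the area is 3287.
The number of boundary lattice points is Σ gcd(|Δx|,|Δy|) = gcd(42,5) + gcd(12,2) + gcd(0,25) + gcd(16,11) + gcd(62,34) + gcd(8,50) + gcd(16,23) = 1+2+25+1+2+2+1 = 34.
Pick's theorem gives I = A − B/2 + 1 = 3287 − 34/2 + 1 = 3271, so the closed region contains I + B = 3271 + 34 = 3305 lattice points.

3305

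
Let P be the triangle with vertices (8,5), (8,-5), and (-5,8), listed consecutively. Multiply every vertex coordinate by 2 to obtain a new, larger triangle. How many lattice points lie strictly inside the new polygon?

237

By the shoelace formula, twice the signed area is |[8·(-5) − 8·5] + [8·8 − (-5)·(-5)] + [(-5)·5 − 8·8]| = 130, so the area is 65.
Along each edge there are gcd(|Δx|,|Δy|)+1 lattice points, so counting each shared vertex once the boundary has gcd(0,10) + gcd(13,13) + gcd(13,3) = 10+13+1 = 24.
Scaling by 2 multiplies the area by 2² = 4 (so the new area is 260) and multiplies the boundary lattice-point count by 2, giving 48.
By Pick's theorem, the interior count of the dilated polygon is 260 − 48/2 + 1 = 237.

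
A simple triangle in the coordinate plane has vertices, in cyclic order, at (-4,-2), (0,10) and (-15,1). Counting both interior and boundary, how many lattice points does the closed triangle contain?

77

By the shoelace formula, twice the signed area is |[(-4)·10 − 0·(-2)] + [0·1 − (-15)·10] + [(-15)·(-2) − (-4)·1]| = 144, so the area is 72.
Along each edge there are gcd(|Δx|,|Δy|)+1 lattice points, so counting each shared vertex once the boundary has gcd(4,12) + gcd(15,9) + gcd(11,3) = 4+3+1 = 8.
Pick's theorem gives I = A − B/2 + 1 = 72 − 8/2 + 1 = 69, so the closed region contains I + B = 69 + 8 = 77 lattice points.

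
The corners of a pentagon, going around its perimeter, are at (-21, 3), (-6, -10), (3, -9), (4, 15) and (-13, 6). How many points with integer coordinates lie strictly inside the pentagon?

348

The shoelace formula gives twice the area as |((-21)·(-10) − (-6)·3) + ((-6)·(-9) − 3·(-10)) + (3·15 − 4·(-9)) + (4·6 − (-13)·15) + ((-13)·3 − (-21)·6)| = 699, so the area is 349.5.
The number of boundary lattice points is Σ gcd(|Δx|,|Δy|) = gcd(15,13) + gcd(9,1) + gcd(1,24) + gcd(17,9) + gcd(8,3) = 1+1+1+1+1 = 5.
Pick's theorem gives I = A − B/2 + 1 = 349.5 − 5/2 + 1 = 348.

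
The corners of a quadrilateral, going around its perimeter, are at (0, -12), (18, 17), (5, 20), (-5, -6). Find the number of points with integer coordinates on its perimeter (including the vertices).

5

The number of boundary lattice points is Σ gcd(|Δx|,|Δy|) = gcd(18,29) + gcd(13,3) + gcd(10,26) + gcd(5,6) = 1+1+2+1 = 5.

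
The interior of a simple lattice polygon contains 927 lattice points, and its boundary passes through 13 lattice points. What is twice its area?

1865

Pick's theorem states A = I + B/2 − 1, so A = 927 + 13/2 − 1 = 1865/2.
Hence 2A = 1865.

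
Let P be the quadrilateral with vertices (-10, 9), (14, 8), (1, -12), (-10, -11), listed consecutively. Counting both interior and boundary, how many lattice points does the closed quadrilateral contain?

369

Using the shoelace formula, 2A = |[(-10)·8 − 14·9] + [14·(-12) − 1·8] + [1·(-11) − (-10)·(-12)] + [(-10)·9 − (-10)·(-11)]| = 713, so the area is 356.5.
Summing gcd(|Δx|,|Δy|) over the edges gives the boundary count: gcd(24,1) + gcd(13,20) + gcd(11,1) + gcd(0,20) = 1+1+1+20 = 23.
Pick's theorem gives I = A − B/2 + 1 = 356.5 − 23/2 + 1 = 346, so the closed region contains I + B = 346 + 23 = 369 lattice points.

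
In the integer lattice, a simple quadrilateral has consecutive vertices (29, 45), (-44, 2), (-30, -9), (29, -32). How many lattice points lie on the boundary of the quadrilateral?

The number of boundary lattice points is Σ gcd(|Δx|,|Δy|) = gcd(73,43) + gcd(14,11) + gcd(59,23) + gcd(0,77) = 1+1+1+77 = 80.

80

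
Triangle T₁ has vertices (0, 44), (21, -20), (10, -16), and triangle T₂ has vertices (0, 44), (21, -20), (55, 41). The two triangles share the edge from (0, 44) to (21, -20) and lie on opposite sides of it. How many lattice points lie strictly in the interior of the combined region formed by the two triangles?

The union is the simple quadrilateral with vertices (0, 44), (10, -16), (21, -20), (55, 41) in order.
By the shoelace formula, twice the signed area is |(0·(-16) − 10·44) + (10·(-20) − 21·(-16)) + (21·41 − 55·(-20)) + (55·44 − 0·41)| = 4077, so the area is 2038.5.
Summing gcd(|Δx|,|Δy|) over the edges gives the boundary count: gcd(10,60) + gcd(11,4) + gcd(34,61) + gcd(55,3) = 10+1+1+1 = 13.
By Pick's theorem I = A − B/2 + 1 = 2038.5 − 13/2 + 1 = 2033.

2033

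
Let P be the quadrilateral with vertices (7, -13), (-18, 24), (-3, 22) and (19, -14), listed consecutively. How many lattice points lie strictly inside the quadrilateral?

456

Using the shoelace formula, 2A = |[7·24 − (-18)·(-13)] + [(-18)·22 − (-3)·24] + [(-3)·(-14) − 19·22] + [19·(-13) − 7·(-14)]| = 915, so the area is 915/2.
The number of boundary lattice points is Σ gcd(|Δx|,|Δy|) = gcd(25,37) + gcd(15,2) + gcd(22,36) + gcd(12,1) = 1+1+2+1 = 5.
By Pick's theorem A = I + B/2 − 1, so I = 915/2 − 5/2 + 1 = 456.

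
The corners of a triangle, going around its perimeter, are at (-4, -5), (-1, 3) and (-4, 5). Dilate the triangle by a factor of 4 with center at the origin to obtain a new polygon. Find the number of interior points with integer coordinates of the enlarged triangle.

The shoelace formula gives twice the area as |[(-4)·3 − (-1)·(-5)] + [(-1)·5 − (-4)·3] + [(-4)·(-5) − (-4)·5]| = 30, so the area is 15.
Summing gcd(|Δx|,|Δy|) over the edges gives the boundary count: gcd(3,8) + gcd(3,2) + gcd(0,10) = 1+1+10 = 12.
Scaling by 4 multiplies the area by 4² = 16 (so the new area is 240) and multiplies the boundary lattice-point count by 4, giving 48.
By Pick's theorem, the interior count of the dilated polygon is 240 − 48/2 + 1 = 217.

217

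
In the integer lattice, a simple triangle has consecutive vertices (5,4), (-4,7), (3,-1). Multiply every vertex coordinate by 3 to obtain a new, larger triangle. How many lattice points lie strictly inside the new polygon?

223

The shoelace formula gives twice the area as |(5·7 − (-4)·4) + ((-4)·(-1) − 3·7) + (3·4 − 5·(-1))| = 51, so the area is 51/2.
Summing gcd(|Δx|,|Δy|) over the edges gives the boundary count: gcd(9,3) + gcd(7,8) + gcd(2,5) = 3+1+1 = 5.
Scaling by 3 multiplies the area by 3² = 9 (so the new area is 229.5) and multiplies the boundary lattice-point count by 3, giving 15.
By Pick's theorem, the interior count of the dilated polygon is 229.5 − 15/2 + 1 = 223.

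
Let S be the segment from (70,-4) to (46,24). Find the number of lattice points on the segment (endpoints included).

5

The number of lattice points on a segment between lattice points is gcd(|Δx|,|Δy|) + 1 = gcd(24,28) + 1 = 4 + 1 = 5.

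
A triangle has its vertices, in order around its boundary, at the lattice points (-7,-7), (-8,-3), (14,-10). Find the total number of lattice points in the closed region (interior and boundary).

44

Using the shoelace formula, 2A = |((-7)·(-3) − (-8)·(-7)) + ((-8)·(-10) − 14·(-3)) + (14·(-7) − (-7)·(-10))| = 81, so the area is 40.5.
Along each edge there are gcd(|Δx|,|Δy|)+1 lattice points, so counting each shared vertex once the boundary has gcd(1,4) + gcd(22,7) + gcd(21,3) = 1+1+3 = 5.
Pick's theorem gives I = A − B/2 + 1 = 40.5 − 5/2 + 1 = 39, so the closed region contains I + B = 39 + 5 = 44 lattice points.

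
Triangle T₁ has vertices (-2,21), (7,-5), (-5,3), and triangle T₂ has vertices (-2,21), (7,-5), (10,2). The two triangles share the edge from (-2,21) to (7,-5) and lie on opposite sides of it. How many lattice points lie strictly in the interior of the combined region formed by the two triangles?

The union is the simple quadrilateral with vertices (-2,21), (-5,3), (7,-5), (10,2) in order.
Using the shoelace formula, 2A = |((-2)·3 − (-5)·21) + ((-5)·(-5) − 7·3) + (7·2 − 10·(-5)) + (10·21 − (-2)·2)| = 381, so the area is 190.5.
Summing gcd(|Δx|,|Δy|) over the edges gives the boundary count: gcd(3,18) + gcd(12,8) + gcd(3,7) + gcd(12,19) = 3+4+1+1 = 9.
By Pick's theorem I = A − B/2 + 1 = 190.5 − 9/2 + 1 = 187.

187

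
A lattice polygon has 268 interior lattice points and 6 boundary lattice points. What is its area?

By Pick's theorem, A = I + B/2 − 1 = 268 + 6/2 − 1 = 270.

270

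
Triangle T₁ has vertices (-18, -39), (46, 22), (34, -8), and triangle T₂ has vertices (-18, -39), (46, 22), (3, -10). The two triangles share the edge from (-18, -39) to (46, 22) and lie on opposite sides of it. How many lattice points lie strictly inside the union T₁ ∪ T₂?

878

The union is the simple quadrilateral with vertices (-18, -39), (34, -8), (46, 22), (3, -10) in order.
The shoelace formula gives twice the area as |((-18)·(-8) − 34·(-39)) + (34·22 − 46·(-8)) + (46·(-10) − 3·22) + (3·(-39) − (-18)·(-10))| = 1763, so the area is 1763/2.
The number of boundary lattice points is Σ gcd(|Δx|,|Δy|) = gcd(52,31) + gcd(12,30) + gcd(43,32) + gcd(21,29) = 1+6+1+1 = 9.
By Pick's theorem I = A − B/2 + 1 = 1763/2 − 9/2 + 1 = 878.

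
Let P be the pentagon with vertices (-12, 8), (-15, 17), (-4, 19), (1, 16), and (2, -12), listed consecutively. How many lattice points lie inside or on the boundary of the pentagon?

283

The shoelace formula gives twice the area as |((-12)·17 − (-15)·8) + ((-15)·19 − (-4)·17) + ((-4)·16 − 1·19) + (1·(-12) − 2·16) + (2·8 − (-12)·(-12))| = 556, so the area is 278.
Along each edge there are gcd(|Δx|,|Δy|)+1 lattice points, so counting each shared vertex once the boundary has gcd(3,9) + gcd(11,2) + gcd(5,3) + gcd(1,28) + gcd(14,20) = 3+1+1+1+2 = 8.
Pick's theorem gives I = A − B/2 + 1 = 278 − 8/2 + 1 = 275, so the closed region contains I + B = 275 + 8 = 283 lattice points.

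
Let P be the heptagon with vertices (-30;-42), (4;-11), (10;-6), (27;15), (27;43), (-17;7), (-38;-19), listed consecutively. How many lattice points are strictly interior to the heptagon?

2076

By the shoelace formula, twice the signed area is |((-30)·(-11) − 4·(-42)) + (4·(-6) − 10·(-11)) + (10·15 − 27·(-6)) + (27·43 − 27·15) + (27·7 − (-17)·43) + ((-17)·(-19) − (-38)·7) + ((-38)·(-42) − (-30)·(-19))| = 4187, so the area is 4187/2.
Summing gcd(|Δx|,|Δy|) over the edges gives the boundary count: gcd(34,31) + gcd(6,5) + gcd(17,21) + gcd(0,28) + gcd(44,36) + gcd(21,26) + gcd(8,23) = 1+1+1+28+4+1+1 = 37.
By Pick's theorem A = I + B/2 − 1, so I = 4187/2 − 37/2 + 1 = 2076.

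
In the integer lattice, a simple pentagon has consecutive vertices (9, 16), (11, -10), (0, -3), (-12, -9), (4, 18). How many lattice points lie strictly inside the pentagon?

302

By the shoelace formula, twice the signed area is |[9·(-10) − 11·16] + [11·(-3) − 0·(-10)] + [0·(-9) − (-12)·(-3)] + [(-12)·18 − 4·(-9)] + [4·16 − 9·18]| = 613, so the area is 306.5.
Along each edge there are gcd(|Δx|,|Δy|)+1 lattice points, so counting each shared vertex once the boundary has gcd(2,26) + gcd(11,7) + gcd(12,6) + gcd(16,27) + gcd(5,2) = 2+1+6+1+1 = 11.
By Pick's theorem A = I + B/2 − 1, so I = 306.5 − 11/2 + 1 = 302.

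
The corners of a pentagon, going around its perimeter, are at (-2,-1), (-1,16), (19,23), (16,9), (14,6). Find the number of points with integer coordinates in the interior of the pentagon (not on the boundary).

By the shoelace formula, twice the signed area is |[(-2)·16 − (-1)·(-1)] + [(-1)·23 − 19·16] + [19·9 − 16·23] + [16·6 − 14·9] + [14·(-1) − (-2)·6]| = 589, so the area is 294.5.
Along each edge there are gcd(|Δx|,|Δy|)+1 lattice points, so counting each shared vertex once the boundary has gcd(1,17) + gcd(20,7) + gcd(3,14) + gcd(2,3) + gcd(16,7) = 1+1+1+1+1 = 5.
Pick's theorem gives I = A − B/2 + 1 = 294.5 − 5/2 + 1 = 293.

293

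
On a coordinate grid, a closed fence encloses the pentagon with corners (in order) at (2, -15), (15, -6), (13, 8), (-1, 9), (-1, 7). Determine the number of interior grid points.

267

The shoelace formula gives twice the area as |[2·(-6) − 15·(-15)] + [15·8 − 13·(-6)] + [13·9 − (-1)·8] + [(-1)·7 − (-1)·9] + [(-1)·(-15) − 2·7]| = 539, so the area is 269.5.
Summing gcd(|Δx|,|Δy|) over the edges gives the boundary count: gcd(13,9) + gcd(2,14) + gcd(14,1) + gcd(0,2) + gcd(3,22) = 1+2+1+2+1 = 7.
By Pick's theorem A = I + B/2 − 1, so I = 269.5 − 7/2 + 1 = 267.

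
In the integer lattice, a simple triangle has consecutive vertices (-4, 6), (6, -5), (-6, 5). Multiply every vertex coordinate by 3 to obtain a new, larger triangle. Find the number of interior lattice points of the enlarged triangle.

139

Using the shoelace formula, 2A = |[(-4)·(-5) − 6·6] + [6·5 − (-6)·(-5)] + [(-6)·6 − (-4)·5]| = 32, so the area is 16.
Summing gcd(|Δx|,|Δy|) over the edges gives the boundary count: gcd(10,11) + gcd(12,10) + gcd(2,1) = 1+2+1 = 4.
Scaling by 3 multiplies the area by 3² = 9 (so the new area is 144) and multiplies the boundary lattice-point count by 3, giving 12.
By Pick's theorem, the interior count of the dilated polygon is 144 − 12/2 + 1 = 139.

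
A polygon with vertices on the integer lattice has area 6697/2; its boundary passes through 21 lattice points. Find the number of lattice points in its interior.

Pick's theorem A = I + B/2 − 1 rearranges to I = A − B/2 + 1 = 6697/2 − 21/2 + 1 = 3339.

3339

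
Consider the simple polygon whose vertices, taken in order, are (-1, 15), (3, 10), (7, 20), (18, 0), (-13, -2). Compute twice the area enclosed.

Using the shoelace formula, 2A = |[(-1)·10 − 3·15] + [3·20 − 7·10] + [7·0 − 18·20] + [18·(-2) − (-13)·0] + [(-13)·15 − (-1)·(-2)]| = 658, so the area is 329.

658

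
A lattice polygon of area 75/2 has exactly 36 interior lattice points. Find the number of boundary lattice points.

5

Pick's theorem gives A = I + B/2 − 1, so B = 2(A − I + 1) = 2(75/2 − 36 + 1) = 5.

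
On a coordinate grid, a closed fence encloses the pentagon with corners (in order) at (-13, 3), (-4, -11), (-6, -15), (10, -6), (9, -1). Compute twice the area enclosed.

Using the shoelace formula, 2A = |[(-13)·(-11) − (-4)·3] + [(-4)·(-15) − (-6)·(-11)] + [(-6)·(-6) − 10·(-15)] + [10·(-1) − 9·(-6)] + [9·3 − (-13)·(-1)]| = 393, so the area is 393/2.

393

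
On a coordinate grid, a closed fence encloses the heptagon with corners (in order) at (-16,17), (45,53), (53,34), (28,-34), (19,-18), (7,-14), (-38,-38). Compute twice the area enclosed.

7696

By the shoelace formula, twice the signed area is |((-16)·53 − 45·17) + (45·34 − 53·53) + (53·(-34) − 28·34) + (28·(-18) − 19·(-34)) + (19·(-14) − 7·(-18)) + (7·(-38) − (-38)·(-14)) + ((-38)·17 − (-16)·(-38))| = 7696, so the area is 3848.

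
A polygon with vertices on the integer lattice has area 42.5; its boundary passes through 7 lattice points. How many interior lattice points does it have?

40

Pick's theorem A = I + B/2 − 1 rearranges to I = A − B/2 + 1 = 42.5 − 7/2 + 1 = 40.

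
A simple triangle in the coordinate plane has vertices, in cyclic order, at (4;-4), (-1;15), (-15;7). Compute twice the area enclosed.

By the shoelace formula, twice the signed area is |(4·15 − (-1)·(-4)) + ((-1)·7 − (-15)·15) + ((-15)·(-4) − 4·7)| = 306, so the area is 153.

306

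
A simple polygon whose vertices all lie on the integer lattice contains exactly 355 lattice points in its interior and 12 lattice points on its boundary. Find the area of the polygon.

360

By Pick's theorem, A = I + B/2 − 1 = 355 + 12/2 − 1 = 360.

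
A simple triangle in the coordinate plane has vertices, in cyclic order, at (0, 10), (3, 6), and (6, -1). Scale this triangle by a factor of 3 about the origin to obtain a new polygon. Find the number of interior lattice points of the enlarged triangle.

37

The shoelace formula gives twice the area as |[0·6 − 3·10] + [3·(-1) − 6·6] + [6·10 − 0·(-1)]| = 9, so the area is 9/2.
Summing gcd(|Δx|,|Δy|) over the edges gives the boundary count: gcd(3,4) + gcd(3,7) + gcd(6,11) = 1+1+1 = 3.
Scaling by 3 multiplies the area by 3² = 9 (so the new area is 40.5) and multiplies the boundary lattice-point count by 3, giving 9.
By Pick's theorem, the interior count of the dilated polygon is 40.5 − 9/2 + 1 = 37.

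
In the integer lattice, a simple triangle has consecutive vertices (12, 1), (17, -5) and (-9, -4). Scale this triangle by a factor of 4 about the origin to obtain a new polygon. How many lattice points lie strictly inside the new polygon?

1203

By the shoelace formula, twice the signed area is |[12·(-5) − 17·1] + [17·(-4) − (-9)·(-5)] + [(-9)·1 − 12·(-4)]| = 151, so the area is 151/2.
The number of boundary lattice points is Σ gcd(|Δx|,|Δy|) = gcd(5,6) + gcd(26,1) + gcd(21,5) = 1+1+1 = 3.
Scaling by 4 multiplies the area by 4² = 16 (so the new area is 1208) and multiplies the boundary lattice-point count by 4, giving 12.
By Pick's theorem, the interior count of the dilated polygon is 1208 − 12/2 + 1 = 1203.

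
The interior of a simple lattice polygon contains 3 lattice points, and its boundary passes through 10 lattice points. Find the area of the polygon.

By Pick's theorem, A = I + B/2 − 1 = 3 + 10/2 − 1 = 7.

7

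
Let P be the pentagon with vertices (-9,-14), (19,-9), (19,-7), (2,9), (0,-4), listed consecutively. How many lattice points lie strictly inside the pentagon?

The shoelace formula gives twice the area as |((-9)·(-9) − 19·(-14)) + (19·(-7) − 19·(-9)) + (19·9 − 2·(-7)) + (2·(-4) − 0·9) + (0·(-14) − (-9)·(-4))| = 526, so the area is 263.
The number of boundary lattice points is Σ gcd(|Δx|,|Δy|) = gcd(28,5) + gcd(0,2) + gcd(17,16) + gcd(2,13) + gcd(9,10) = 1+2+1+1+1 = 6.
By Pick's theorem A = I + B/2 − 1, so I = 263 − 6/2 + 1 = 261.

261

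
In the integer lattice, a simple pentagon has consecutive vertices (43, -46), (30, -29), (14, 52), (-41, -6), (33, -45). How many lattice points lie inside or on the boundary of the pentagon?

By the shoelace formula, twice the signed area is |(43·(-29) − 30·(-46)) + (30·52 − 14·(-29)) + (14·(-6) − (-41)·52) + ((-41)·(-45) − 33·(-6)) + (33·(-46) − 43·(-45))| = 6607, so the area is 6607/2.
Along each edge there are gcd(|Δx|,|Δy|)+1 lattice points, so counting each shared vertex once the boundary has gcd(13,17) + gcd(16,81) + gcd(55,58) + gcd(74,39) + gcd(10,1) = 1+1+1+1+1 = 5.
Pick's theorem gives I = A − B/2 + 1 = 6607/2 − 5/2 + 1 = 3302, so the closed region contains I + B = 3302 + 5 = 3307 lattice points.

3307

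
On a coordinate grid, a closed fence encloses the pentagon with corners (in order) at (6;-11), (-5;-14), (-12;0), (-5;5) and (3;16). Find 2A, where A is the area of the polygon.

591

Using the shoelace formula, 2A = |(6·(-14) − (-5)·(-11)) + ((-5)·0 − (-12)·(-14)) + ((-12)·5 − (-5)·0) + ((-5)·16 − 3·5) + (3·(-11) − 6·16)| = 591, so the area is 295.5.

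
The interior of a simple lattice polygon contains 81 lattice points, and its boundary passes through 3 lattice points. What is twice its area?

163

Pick's theorem states A = I + B/2 − 1, so A = 81 + 3/2 − 1 = 163/2.
Hence 2A = 163.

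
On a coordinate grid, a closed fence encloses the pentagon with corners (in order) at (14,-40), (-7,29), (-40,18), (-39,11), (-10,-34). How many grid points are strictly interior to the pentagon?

The shoelace formula gives twice the area as |[14·29 − (-7)·(-40)] + [(-7)·18 − (-40)·29] + [(-40)·11 − (-39)·18] + [(-39)·(-34) − (-10)·11] + [(-10)·(-40) − 14·(-34)]| = 3734, so the area is 1867.
Along each edge there are gcd(|Δx|,|Δy|)+1 lattice points, so counting each shared vertex once the boundary has gcd(21,69) + gcd(33,11) + gcd(1,7) + gcd(29,45) + gcd(24,6) = 3+11+1+1+6 = 22.
By Pick's theorem A = I + B/2 − 1, so I = 1867 − 22/2 + 1 = 1857.

1857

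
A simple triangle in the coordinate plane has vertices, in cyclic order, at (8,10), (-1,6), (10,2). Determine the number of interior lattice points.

39

The shoelace formula gives twice the area as |(8·6 − (-1)·10) + ((-1)·2 − 10·6) + (10·10 − 8·2)| = 80, so the area is 40.
Along each edge there are gcd(|Δx|,|Δy|)+1 lattice points, so counting each shared vertex once the boundary has gcd(9,4) + gcd(11,4) + gcd(2,8) = 1+1+2 = 4.
By Pick's theorem A = I + B/2 − 1, so I = 40 − 4/2 + 1 = 39.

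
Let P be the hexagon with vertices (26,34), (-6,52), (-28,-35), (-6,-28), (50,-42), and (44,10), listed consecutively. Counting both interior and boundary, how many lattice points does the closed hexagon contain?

4530

The shoelace formula gives twice the area as |[26·52 − (-6)·34] + [(-6)·(-35) − (-28)·52] + [(-28)·(-28) − (-6)·(-35)] + [(-6)·(-42) − 50·(-28)] + [50·10 − 44·(-42)] + [44·34 − 26·10]| = 9032, so the area is 4516.
The number of boundary lattice points is Σ gcd(|Δx|,|Δy|) = gcd(32,18) + gcd(22,87) + gcd(22,7) + gcd(56,14) + gcd(6,52) + gcd(18,24) = 2+1+1+14+2+6 = 26.
Pick's theorem gives I = A − B/2 + 1 = 4516 − 26/2 + 1 = 4504, so the closed region contains I + B = 4504 + 26 = 4530 lattice points.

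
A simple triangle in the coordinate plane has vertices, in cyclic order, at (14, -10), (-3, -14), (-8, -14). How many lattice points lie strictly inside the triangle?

By the shoelace formula, twice the signed area is |[14·(-14) − (-3)·(-10)] + [(-3)·(-14) − (-8)·(-14)] + [(-8)·(-10) − 14·(-14)]| = 20, so the area is 10.
Summing gcd(|Δx|,|Δy|) over the edges gives the boundary count: gcd(17,4) + gcd(5,0) + gcd(22,4) = 1+5+2 = 8.
Pick's theorem gives I = A − B/2 + 1 = 10 − 8/2 + 1 = 7.

7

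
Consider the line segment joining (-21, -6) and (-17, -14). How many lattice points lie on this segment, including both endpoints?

5

The number of lattice points on a segment between lattice points is gcd(|Δx|,|Δy|) + 1 = gcd(4,8) + 1 = 4 + 1 = 5.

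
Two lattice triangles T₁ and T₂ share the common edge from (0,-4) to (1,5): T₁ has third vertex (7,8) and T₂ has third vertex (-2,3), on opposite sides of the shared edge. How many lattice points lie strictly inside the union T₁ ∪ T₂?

The union is the simple quadrilateral with vertices (0,-4), (7,8), (1,5), (-2,3) in order.
By the shoelace formula, twice the signed area is |(0·8 − 7·(-4)) + (7·5 − 1·8) + (1·3 − (-2)·5) + ((-2)·(-4) − 0·3)| = 76, so the area is 38.
Along each edge there are gcd(|Δx|,|Δy|)+1 lattice points, so counting each shared vertex once the boundary has gcd(7,12) + gcd(6,3) + gcd(3,2) + gcd(2,7) = 1+3+1+1 = 6.
By Pick's theorem I = A − B/2 + 1 = 38 − 6/2 + 1 = 36.

36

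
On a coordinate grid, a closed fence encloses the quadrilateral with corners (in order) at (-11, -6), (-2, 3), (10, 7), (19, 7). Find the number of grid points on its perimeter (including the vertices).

23

Summing gcd(|Δx|,|Δy|) over the edges gives the boundary count: gcd(9,9) + gcd(12,4) + gcd(9,0) + gcd(30,13) = 9+4+9+1 = 23.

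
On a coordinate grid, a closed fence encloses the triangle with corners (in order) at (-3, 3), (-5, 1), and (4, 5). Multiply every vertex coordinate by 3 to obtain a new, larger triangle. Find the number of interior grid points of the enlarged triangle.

40

The shoelace formula gives twice the area as |[(-3)·1 − (-5)·3] + [(-5)·5 − 4·1] + [4·3 − (-3)·5]| = 10, so the area is 5.
Summing gcd(|Δx|,|Δy|) over the edges gives the boundary count: gcd(2,2) + gcd(9,4) + gcd(7,2) = 2+1+1 = 4.
Scaling by 3 multiplies the area by 3² = 9 (so the new area is 45) and multiplies the boundary lattice-point count by 3, giving 12.
By Pick's theorem, the interior count of the dilated polygon is 45 − 12/2 + 1 = 40.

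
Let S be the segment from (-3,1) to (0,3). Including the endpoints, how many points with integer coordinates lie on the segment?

2

The number of lattice points on a segment between lattice points is gcd(|Δx|,|Δy|) + 1 = gcd(3,2) + 1 = 1 + 1 = 2.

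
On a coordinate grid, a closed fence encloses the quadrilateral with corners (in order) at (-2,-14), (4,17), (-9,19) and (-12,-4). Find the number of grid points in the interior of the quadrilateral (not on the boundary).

By the shoelace formula, twice the signed area is |[(-2)·17 − 4·(-14)] + [4·19 − (-9)·17] + [(-9)·(-4) − (-12)·19] + [(-12)·(-14) − (-2)·(-4)]| = 675, so the area is 337.5.
Along each edge there are gcd(|Δx|,|Δy|)+1 lattice points, so counting each shared vertex once the boundary has gcd(6,31) + gcd(13,2) + gcd(3,23) + gcd(10,10) = 1+1+1+10 = 13.
Pick's theorem gives I = A − B/2 + 1 = 337.5 − 13/2 + 1 = 332.

332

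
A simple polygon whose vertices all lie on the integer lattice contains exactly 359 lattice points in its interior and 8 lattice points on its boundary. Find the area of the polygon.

By Pick's theorem, A = I + B/2 − 1 = 359 + 8/2 − 1 = 362.

362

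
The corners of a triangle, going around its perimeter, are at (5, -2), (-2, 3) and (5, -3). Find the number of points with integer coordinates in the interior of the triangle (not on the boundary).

3

The shoelace formula gives twice the area as |[5·3 − (-2)·(-2)] + [(-2)·(-3) − 5·3] + [5·(-2) − 5·(-3)]| = 7, so the area is 3.5.
Along each edge there are gcd(|Δx|,|Δy|)+1 lattice points, so counting each shared vertex once the boundary has gcd(7,5) + gcd(7,6) + gcd(0,1) = 1+1+1 = 3.
Pick's theorem gives I = A − B/2 + 1 = 3.5 − 3/2 + 1 = 3.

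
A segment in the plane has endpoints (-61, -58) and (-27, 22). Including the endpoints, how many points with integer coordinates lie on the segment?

The number of lattice points on a segment between lattice points is gcd(|Δx|,|Δy|) + 1 = gcd(34,80) + 1 = 2 + 1 = 3.

3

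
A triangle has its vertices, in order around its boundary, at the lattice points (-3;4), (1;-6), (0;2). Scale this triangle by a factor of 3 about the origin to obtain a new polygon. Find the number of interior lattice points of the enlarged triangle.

94

The shoelace formula gives twice the area as |((-3)·(-6) − 1·4) + (1·2 − 0·(-6)) + (0·4 − (-3)·2)| = 22, so the area is 11.
The number of boundary lattice points is Σ gcd(|Δx|,|Δy|) = gcd(4,10) + gcd(1,8) + gcd(3,2) = 2+1+1 = 4.
Scaling by 3 multiplies the area by 3² = 9 (so the new area is 99) and multiplies the boundary lattice-point count by 3, giving 12.
By Pick's theorem, the interior count of the dilated polygon is 99 − 12/2 + 1 = 94.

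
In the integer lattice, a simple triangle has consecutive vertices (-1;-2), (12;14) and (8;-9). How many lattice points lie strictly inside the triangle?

117

Using the shoelace formula, 2A = |((-1)·14 − 12·(-2)) + (12·(-9) − 8·14) + (8·(-2) − (-1)·(-9))| = 235, so the area is 117.5.
Along each edge there are gcd(|Δx|,|Δy|)+1 lattice points, so counting each shared vertex once the boundary has gcd(13,16) + gcd(4,23) + gcd(9,7) = 1+1+1 = 3.
Pick's theorem gives I = A − B/2 + 1 = 117.5 − 3/2 + 1 = 117.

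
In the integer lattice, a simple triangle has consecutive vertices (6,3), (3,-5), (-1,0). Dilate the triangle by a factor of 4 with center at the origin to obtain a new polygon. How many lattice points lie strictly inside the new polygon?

By the shoelace formula, twice the signed area is |(6·(-5) − 3·3) + (3·0 − (-1)·(-5)) + ((-1)·3 − 6·0)| = 47, so the area is 47/2.
The number of boundary lattice points is Σ gcd(|Δx|,|Δy|) = gcd(3,8) + gcd(4,5) + gcd(7,3) = 1+1+1 = 3.
Scaling by 4 multiplies the area by 4² = 16 (so the new area is 376) and multiplies the boundary lattice-point count by 4, giving 12.
By Pick's theorem, the interior count of the dilated polygon is 376 − 12/2 + 1 = 371.

371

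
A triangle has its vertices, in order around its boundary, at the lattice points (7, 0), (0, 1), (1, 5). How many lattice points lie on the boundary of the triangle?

Summing gcd(|Δx|,|Δy|) over the edges gives the boundary count: gcd(7,1) + gcd(1,4) + gcd(6,5) = 1+1+1 = 3.

3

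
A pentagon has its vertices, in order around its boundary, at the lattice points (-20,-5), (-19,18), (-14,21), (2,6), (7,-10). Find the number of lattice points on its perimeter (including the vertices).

Along each edge there are gcd(|Δx|,|Δy|)+1 lattice points, so counting each shared vertex once the boundary has gcd(1,23) + gcd(5,3) + gcd(16,15) + gcd(5,16) + gcd(27,5) = 1+1+1+1+1 = 5.

5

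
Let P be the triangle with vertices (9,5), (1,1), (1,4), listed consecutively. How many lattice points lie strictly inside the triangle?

9

The shoelace formula gives twice the area as |(9·1 − 1·5) + (1·4 − 1·1) + (1·5 − 9·4)| = 24, so the area is 12.
Along each edge there are gcd(|Δx|,|Δy|)+1 lattice points, so counting each shared vertex once the boundary has gcd(8,4) + gcd(0,3) + gcd(8,1) = 4+3+1 = 8.
By Pick's theorem A = I + B/2 − 1, so I = 12 − 8/2 + 1 = 9.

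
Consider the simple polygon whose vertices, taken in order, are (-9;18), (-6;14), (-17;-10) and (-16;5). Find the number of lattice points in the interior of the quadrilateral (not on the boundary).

The shoelace formula gives twice the area as |((-9)·14 − (-6)·18) + ((-6)·(-10) − (-17)·14) + ((-17)·5 − (-16)·(-10)) + ((-16)·18 − (-9)·5)| = 208, so the area is 104.
The number of boundary lattice points is Σ gcd(|Δx|,|Δy|) = gcd(3,4) + gcd(11,24) + gcd(1,15) + gcd(7,13) = 1+1+1+1 = 4.
Pick's theorem gives I = A − B/2 + 1 = 104 − 4/2 + 1 = 103.

103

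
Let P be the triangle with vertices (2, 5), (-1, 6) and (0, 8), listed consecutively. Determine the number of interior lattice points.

3

Using the shoelace formula, 2A = |[2·6 − (-1)·5] + [(-1)·8 − 0·6] + [0·5 − 2·8]| = 7, so the area is 3.5.
Along each edge there are gcd(|Δx|,|Δy|)+1 lattice points, so counting each shared vertex once the boundary has gcd(3,1) + gcd(1,2) + gcd(2,3) = 1+1+1 = 3.
By Pick's theorem A = I + B/2 − 1, so I = 3.5 − 3/2 + 1 = 3.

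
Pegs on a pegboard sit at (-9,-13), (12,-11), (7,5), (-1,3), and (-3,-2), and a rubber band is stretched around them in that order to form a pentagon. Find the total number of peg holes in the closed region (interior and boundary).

229

Using the shoelace formula, 2A = |[(-9)·(-11) − 12·(-13)] + [12·5 − 7·(-11)] + [7·3 − (-1)·5] + [(-1)·(-2) − (-3)·3] + [(-3)·(-13) − (-9)·(-2)]| = 450, so the area is 225.
Along each edge there are gcd(|Δx|,|Δy|)+1 lattice points, so counting each shared vertex once the boundary has gcd(21,2) + gcd(5,16) + gcd(8,2) + gcd(2,5) + gcd(6,11) = 1+1+2+1+1 = 6.
Pick's theorem gives I = A − B/2 + 1 = 225 − 6/2 + 1 = 223, so the closed region contains I + B = 223 + 6 = 229 lattice points.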